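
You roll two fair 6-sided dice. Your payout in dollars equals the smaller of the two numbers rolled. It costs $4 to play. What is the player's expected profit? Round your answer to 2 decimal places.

-$1.47

Distribution of the smaller of the two numbers rolled: 1 w.p. 11/36, 2 w.p. 1/4, 3 w.p. 7/36, 4 w.p. 5/36, 5 w.p. 1/12, 6 w.p. 1/36
E[payout] = (11/36)·1 + (1/4)·2 + (7/36)·3 + (5/36)·4 + (1/12)·5 + (1/36)·6 = 91/36
Expected profit = 91/36 − 4 = -53/36 ≈ -$1.47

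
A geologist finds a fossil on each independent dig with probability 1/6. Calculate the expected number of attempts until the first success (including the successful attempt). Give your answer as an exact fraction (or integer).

6

For a geometric distribution, E[trials] = 1/p = 1/(1/6) = 6.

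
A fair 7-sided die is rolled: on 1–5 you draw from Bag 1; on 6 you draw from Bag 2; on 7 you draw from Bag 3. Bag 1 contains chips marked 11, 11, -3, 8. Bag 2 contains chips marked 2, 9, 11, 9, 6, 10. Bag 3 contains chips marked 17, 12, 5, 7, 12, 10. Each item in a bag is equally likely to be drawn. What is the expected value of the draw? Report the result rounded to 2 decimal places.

E[X | Bag 1] = (11 + 11 − 3 + 8)/4 = 27/4
E[X | Bag 2] = (2 + 9 + 11 + 9 + 6 + 10)/6 = 47/6
E[X | Bag 3] = (17 + 12 + 5 + 7 + 12 + 10)/6 = 21/2
E[X] = (5/7)·27/4 + (1/7)·47/6 + (1/7)·21/2 = 625/84 ≈ 7.44

7.44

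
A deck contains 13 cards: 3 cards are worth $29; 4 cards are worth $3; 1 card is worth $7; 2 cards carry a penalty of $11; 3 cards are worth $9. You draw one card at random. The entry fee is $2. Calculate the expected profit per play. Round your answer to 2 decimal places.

$6.54

E[payout] = (3/13)·29 + (4/13)·3 + (1/13)·7 + (2/13)·(-11) + (3/13)·9 = 111/13
Expected profit = 111/13 − 2 = 85/13 ≈ $6.54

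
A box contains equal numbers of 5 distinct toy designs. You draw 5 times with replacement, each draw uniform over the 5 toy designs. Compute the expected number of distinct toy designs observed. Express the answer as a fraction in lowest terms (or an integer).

2101/625

Let Xⱼ=1 if type j appears at least once. P(Xⱼ=1) = 1 − ((5−1)/5)^5 = 2101/3125.
E[#distinct] = 5·2101/3125 = 2101/625.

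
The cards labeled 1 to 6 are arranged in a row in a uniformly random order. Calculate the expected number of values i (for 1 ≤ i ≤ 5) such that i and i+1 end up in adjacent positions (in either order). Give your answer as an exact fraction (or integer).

5/3

For each i ∈ {1,…,5}, let Xᵢ = 1 if i and i+1 are adjacent. P(Xᵢ=1) = 2·(6−1)!/6! = 2/6.
By linearity, E[ΣXᵢ] = (5)·(2/6) = 5/3.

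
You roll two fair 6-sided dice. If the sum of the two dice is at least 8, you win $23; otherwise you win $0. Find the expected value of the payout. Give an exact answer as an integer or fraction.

E[payout] = (7/12)·0 + (5/12)·23 = 115/12

115/12 dollars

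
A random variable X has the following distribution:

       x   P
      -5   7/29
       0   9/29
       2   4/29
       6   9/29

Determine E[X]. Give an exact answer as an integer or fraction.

E[X] = (7/29)·(-5) + (9/29)·0 + (4/29)·2 + (9/29)·6
     = 27/29

27/29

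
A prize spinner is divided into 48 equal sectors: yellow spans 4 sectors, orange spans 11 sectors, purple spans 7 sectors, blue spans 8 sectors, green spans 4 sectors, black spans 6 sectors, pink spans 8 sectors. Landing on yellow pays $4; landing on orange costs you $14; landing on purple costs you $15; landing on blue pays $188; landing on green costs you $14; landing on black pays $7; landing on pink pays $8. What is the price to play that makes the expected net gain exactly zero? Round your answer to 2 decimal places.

E[payout] = (4/48)·4 + (11/48)·(-14) + (7/48)·(-15) + (8/48)·188 + (4/48)·(-14) + (6/48)·7 + (8/48)·8 = 437/16
Fair fee = E[payout] = 437/16 ≈ $27.31

$27.31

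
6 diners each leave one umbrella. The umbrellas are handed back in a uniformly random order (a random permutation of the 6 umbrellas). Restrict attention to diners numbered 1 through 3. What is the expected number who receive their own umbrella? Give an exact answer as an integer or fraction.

Let Xᵢ = 1 if person i gets their own umbrella. For each i, P(Xᵢ=1) = 1/6.
By linearity of expectation, E[X₁+…+X_3] = 3·(1/6) = 1/2.

1/2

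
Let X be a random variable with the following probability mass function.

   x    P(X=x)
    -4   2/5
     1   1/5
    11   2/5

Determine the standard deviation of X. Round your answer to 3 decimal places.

6.782

E[X] = 3, E[X²] = 55
Var(X) = E[X²] − (E[X])² = 55 − 9 = 46
SD(X) = √(46) ≈ 6.782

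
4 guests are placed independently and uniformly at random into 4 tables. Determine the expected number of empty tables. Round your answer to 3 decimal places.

Let Xⱼ=1 if table j is empty. P(Xⱼ=1) = ((4-1)/4)^4 = 81/256.
By linearity, E[#empty] = 4·81/256 = 81/64.
≈ 1.266

1.266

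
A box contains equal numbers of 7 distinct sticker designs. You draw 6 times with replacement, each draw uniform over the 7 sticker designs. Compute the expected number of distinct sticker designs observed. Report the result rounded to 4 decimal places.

Let Xⱼ=1 if type j appears at least once. P(Xⱼ=1) = 1 − ((7−1)/7)^6 = 70993/117649.
E[#distinct] = 7·70993/117649 = 70993/16807.
≈ 4.2240

4.2240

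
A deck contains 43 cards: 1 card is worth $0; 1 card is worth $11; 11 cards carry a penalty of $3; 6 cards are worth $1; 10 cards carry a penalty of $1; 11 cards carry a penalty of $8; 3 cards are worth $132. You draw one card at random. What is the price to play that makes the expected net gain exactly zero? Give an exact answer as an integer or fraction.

282/43 dollars

E[payout] = (1/43)·0 + (1/43)·11 + (11/43)·(-3) + (6/43)·1 + (10/43)·(-1) + (11/43)·(-8) + (3/43)·132 = 282/43
Fair fee = E[payout] = 282/43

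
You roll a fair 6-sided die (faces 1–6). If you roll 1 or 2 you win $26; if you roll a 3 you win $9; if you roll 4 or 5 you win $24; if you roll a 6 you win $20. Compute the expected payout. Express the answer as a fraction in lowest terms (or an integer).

43/2 dollars

E[payout] = (1/6)·9 + (1/6)·20 + (1/3)·24 + (1/3)·26 = 43/2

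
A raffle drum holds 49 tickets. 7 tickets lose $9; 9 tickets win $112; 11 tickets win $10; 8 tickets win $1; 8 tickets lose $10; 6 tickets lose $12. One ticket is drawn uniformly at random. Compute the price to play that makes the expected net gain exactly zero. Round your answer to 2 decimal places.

$18.59

E[payout] = (7/49)·(-9) + (9/49)·112 + (11/49)·10 + (8/49)·1 + (8/49)·(-10) + (6/49)·(-12) = 911/49
Fair fee = E[payout] = 911/49 ≈ $18.59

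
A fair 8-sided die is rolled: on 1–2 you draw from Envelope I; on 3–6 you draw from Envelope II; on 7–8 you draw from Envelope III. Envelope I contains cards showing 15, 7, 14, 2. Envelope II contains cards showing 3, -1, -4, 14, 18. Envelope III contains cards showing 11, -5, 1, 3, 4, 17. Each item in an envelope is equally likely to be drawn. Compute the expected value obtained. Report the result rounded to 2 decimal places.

E[X | Envelope I] = (15 + 7 + 14 + 2)/4 = 19/2
E[X | Envelope II] = (3 − 1 − 4 + 14 + 18)/5 = 6
E[X | Envelope III] = (11 − 5 + 1 + 3 + 4 + 17)/6 = 31/6
E[X] = (1/4)·19/2 + (1/2)·6 + (1/4)·31/6 = 20/3 ≈ 6.67

6.67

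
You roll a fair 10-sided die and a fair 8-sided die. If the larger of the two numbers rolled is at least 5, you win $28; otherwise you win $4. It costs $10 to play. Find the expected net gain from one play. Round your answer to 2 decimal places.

$13.20

E[payout] = (1/5)·4 + (4/5)·28 = 116/5
Expected profit = 116/5 − 10 = 66/5 ≈ $13.20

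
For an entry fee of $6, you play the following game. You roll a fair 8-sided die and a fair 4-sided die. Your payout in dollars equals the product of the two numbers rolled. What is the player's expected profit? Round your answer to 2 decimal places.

$5.25

Distribution of the product of the two numbers rolled: 1 w.p. 1/32, 2 w.p. 1/16, 3 w.p. 1/16, 4 w.p. 3/32, 5 w.p. 1/32, 6 w.p. 3/32, …
E[payout] = (1/32)·1 + (1/16)·2 + (1/16)·3 + (3/32)·4 + (1/32)·5 + (3/32)·6 + (1/32)·7 + (3/32)·8 + (1/32)·9 + (1/32)·10 + (3/32)·12 + (1/32)·14 + (1/32)·15 + (1/16)·16 + (1/32)·18 + (1/32)·20 + (1/32)·21 + (1/16)·24 + (1/32)·28 + (1/32)·32 = 45/4
Expected profit = 45/4 − 6 = 21/4 ≈ $5.25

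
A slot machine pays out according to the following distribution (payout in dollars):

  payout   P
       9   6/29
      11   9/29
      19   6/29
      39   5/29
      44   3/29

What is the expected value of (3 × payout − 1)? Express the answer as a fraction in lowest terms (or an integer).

1753/29

E[3x-1] = (6/29)·26 + (9/29)·32 + (6/29)·56 + (5/29)·116 + (3/29)·131
     = 1753/29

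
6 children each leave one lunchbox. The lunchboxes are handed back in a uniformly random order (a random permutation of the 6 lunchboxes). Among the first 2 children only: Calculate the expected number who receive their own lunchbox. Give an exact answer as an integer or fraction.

1/3

Let Xᵢ = 1 if person i gets their own lunchbox. For each i, P(Xᵢ=1) = 1/6.
By linearity of expectation, E[X₁+…+X_2] = 2·(1/6) = 1/3.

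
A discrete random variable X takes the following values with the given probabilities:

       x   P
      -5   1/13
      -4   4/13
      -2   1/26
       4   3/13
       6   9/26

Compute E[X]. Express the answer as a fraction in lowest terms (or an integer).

E[X] = (1/13)·(-5) + (4/13)·(-4) + (1/26)·(-2) + (3/13)·4 + (9/26)·6
     = 17/13

17/13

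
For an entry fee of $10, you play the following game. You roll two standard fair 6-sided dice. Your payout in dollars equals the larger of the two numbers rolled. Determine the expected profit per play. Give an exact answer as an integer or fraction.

-199/36 dollars

Distribution of the larger of the two numbers rolled: 1 w.p. 1/36, 2 w.p. 1/12, 3 w.p. 5/36, 4 w.p. 7/36, 5 w.p. 1/4, 6 w.p. 11/36
E[payout] = (1/36)·1 + (1/12)·2 + (5/36)·3 + (7/36)·4 + (1/4)·5 + (11/36)·6 = 161/36
Expected profit = 161/36 − 10 = -199/36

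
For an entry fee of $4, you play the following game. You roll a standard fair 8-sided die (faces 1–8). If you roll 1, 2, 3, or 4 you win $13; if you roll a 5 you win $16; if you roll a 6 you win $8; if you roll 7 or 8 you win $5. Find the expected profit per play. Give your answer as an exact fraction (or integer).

27/4 dollars

E[payout] = (1/4)·5 + (1/8)·8 + (1/2)·13 + (1/8)·16 = 43/4
Expected profit = 43/4 − 4 = 27/4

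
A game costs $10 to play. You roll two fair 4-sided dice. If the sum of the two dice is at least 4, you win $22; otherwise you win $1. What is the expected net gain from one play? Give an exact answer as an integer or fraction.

E[payout] = (3/16)·1 + (13/16)·22 = 289/16
Expected profit = 289/16 − 10 = 129/16

129/16 dollars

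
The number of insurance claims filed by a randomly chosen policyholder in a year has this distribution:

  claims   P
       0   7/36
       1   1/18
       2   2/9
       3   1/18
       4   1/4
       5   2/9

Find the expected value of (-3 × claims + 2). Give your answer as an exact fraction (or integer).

-19/3

E[-3x+2] = (7/36)·2 + (1/18)·(-1) + (2/9)·(-4) + (1/18)·(-7) + (1/4)·(-10) + (2/9)·(-13)
     = -19/3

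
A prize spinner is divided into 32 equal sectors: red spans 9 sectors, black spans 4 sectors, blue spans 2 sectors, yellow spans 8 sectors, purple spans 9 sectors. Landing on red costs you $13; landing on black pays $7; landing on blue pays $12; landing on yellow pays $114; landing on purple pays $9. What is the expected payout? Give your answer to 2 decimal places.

$29.00

E[payout] = (9/32)·(-13) + (4/32)·7 + (2/32)·12 + (8/32)·114 + (9/32)·9 = 29
≈ $29.00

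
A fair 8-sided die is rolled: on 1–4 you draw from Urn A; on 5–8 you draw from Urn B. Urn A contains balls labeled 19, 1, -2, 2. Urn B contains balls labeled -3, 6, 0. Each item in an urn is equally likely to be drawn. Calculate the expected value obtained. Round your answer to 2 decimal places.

3.00

E[X | Urn A] = (19 + 1 − 2 + 2)/4 = 5
E[X | Urn B] = (-3 + 6 + 0)/3 = 1
E[X] = (1/2)·5 + (1/2)·1 = 3 ≈ 3.00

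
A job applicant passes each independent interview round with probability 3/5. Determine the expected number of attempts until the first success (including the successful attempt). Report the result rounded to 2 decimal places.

For a geometric distribution, E[trials] = 1/p = 1/(3/5) = 5/3.
≈ 1.67

1.67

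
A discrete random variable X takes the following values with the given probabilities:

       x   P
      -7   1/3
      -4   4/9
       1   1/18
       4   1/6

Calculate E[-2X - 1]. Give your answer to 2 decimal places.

E[-2x-1] = (1/3)·13 + (4/9)·7 + (1/18)·(-3) + (1/6)·(-9)
     = 52/9 ≈ 5.78

5.78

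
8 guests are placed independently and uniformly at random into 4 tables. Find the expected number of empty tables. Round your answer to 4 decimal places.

0.4005

Let Xⱼ=1 if table j is empty. P(Xⱼ=1) = ((4-1)/4)^8 = 6561/65536.
By linearity, E[#empty] = 4·6561/65536 = 6561/16384.
≈ 0.4005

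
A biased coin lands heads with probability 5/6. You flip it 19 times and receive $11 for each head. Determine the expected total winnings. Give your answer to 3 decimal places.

$174.167

E[#heads] = 19·5/6 = 95/6 (linearity over flips).
E[winnings] = 11·95/6 = 1045/6.
≈ 174.167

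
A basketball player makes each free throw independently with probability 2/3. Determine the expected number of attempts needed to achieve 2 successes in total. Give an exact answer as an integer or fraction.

By linearity (sum of 2 independent geometric waits), E[trials] = 2/p = 2/(2/3) = 3.

3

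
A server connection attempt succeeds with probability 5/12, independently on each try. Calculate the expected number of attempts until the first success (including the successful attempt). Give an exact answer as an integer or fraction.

For a geometric distribution, E[trials] = 1/p = 1/(5/12) = 12/5.

12/5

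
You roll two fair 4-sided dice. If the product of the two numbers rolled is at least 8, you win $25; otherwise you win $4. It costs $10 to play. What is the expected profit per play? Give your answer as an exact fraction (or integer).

15/8 dollars

E[payout] = (5/8)·4 + (3/8)·25 = 95/8
Expected profit = 95/8 − 10 = 15/8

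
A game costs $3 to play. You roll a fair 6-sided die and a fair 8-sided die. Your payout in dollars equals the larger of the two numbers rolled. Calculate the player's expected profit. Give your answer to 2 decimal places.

$2.23

Distribution of the larger of the two numbers rolled: 1 w.p. 1/48, 2 w.p. 1/16, 3 w.p. 5/48, 4 w.p. 7/48, 5 w.p. 3/16, 6 w.p. 11/48, …
E[payout] = (1/48)·1 + (1/16)·2 + (5/48)·3 + (7/48)·4 + (3/16)·5 + (11/48)·6 + (1/8)·7 + (1/8)·8 = 251/48
Expected profit = 251/48 − 3 = 107/48 ≈ $2.23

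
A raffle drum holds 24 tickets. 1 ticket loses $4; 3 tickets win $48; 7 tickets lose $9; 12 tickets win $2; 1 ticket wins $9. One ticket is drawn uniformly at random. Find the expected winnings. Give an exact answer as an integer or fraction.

55/12 dollars

E[payout] = (1/24)·(-4) + (3/24)·48 + (7/24)·(-9) + (12/24)·2 + (1/24)·9 = 55/12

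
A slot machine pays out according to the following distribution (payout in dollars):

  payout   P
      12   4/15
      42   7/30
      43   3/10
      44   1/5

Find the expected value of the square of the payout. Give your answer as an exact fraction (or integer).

13919/10

E[X²] = (4/15)·144 + (7/30)·1764 + (3/10)·1849 + (1/5)·1936
     = 13919/10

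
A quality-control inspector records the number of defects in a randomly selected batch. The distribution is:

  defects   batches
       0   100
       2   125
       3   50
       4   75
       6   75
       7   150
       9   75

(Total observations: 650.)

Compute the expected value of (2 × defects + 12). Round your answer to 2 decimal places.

Total = 650, so P(defects=0) = 100/650, etc.
E[2x+12] = (2/13)·12 + (5/26)·16 + (1/13)·18 + (3/26)·20 + (3/26)·24 + (3/13)·26 + (3/26)·30
     = 271/13 ≈ 20.85

20.85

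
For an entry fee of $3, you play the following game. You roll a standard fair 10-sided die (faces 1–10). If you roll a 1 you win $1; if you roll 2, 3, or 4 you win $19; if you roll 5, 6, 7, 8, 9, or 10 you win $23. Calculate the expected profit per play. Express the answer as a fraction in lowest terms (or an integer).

E[payout] = (1/10)·1 + (3/10)·19 + (3/5)·23 = 98/5
Expected profit = 98/5 − 3 = 83/5

83/5 dollars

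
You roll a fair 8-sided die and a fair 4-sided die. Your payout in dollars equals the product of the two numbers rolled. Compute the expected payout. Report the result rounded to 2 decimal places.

Distribution of the product of the two numbers rolled: 1 w.p. 1/32, 2 w.p. 1/16, 3 w.p. 1/16, 4 w.p. 3/32, 5 w.p. 1/32, 6 w.p. 3/32, …
E[payout] = (1/32)·1 + (1/16)·2 + (1/16)·3 + (3/32)·4 + (1/32)·5 + (3/32)·6 + (1/32)·7 + (3/32)·8 + (1/32)·9 + (1/32)·10 + (3/32)·12 + (1/32)·14 + (1/32)·15 + (1/16)·16 + (1/32)·18 + (1/32)·20 + (1/32)·21 + (1/16)·24 + (1/32)·28 + (1/32)·32 = 45/4
≈ $11.25

$11.25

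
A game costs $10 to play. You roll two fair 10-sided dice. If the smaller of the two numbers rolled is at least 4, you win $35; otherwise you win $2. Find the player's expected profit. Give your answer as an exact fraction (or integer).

E[payout] = (51/100)·2 + (49/100)·35 = 1817/100
Expected profit = 1817/100 − 10 = 817/100

817/100 dollars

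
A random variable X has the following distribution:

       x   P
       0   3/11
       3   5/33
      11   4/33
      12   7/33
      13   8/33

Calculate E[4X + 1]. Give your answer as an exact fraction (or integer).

E[4x+1] = (3/11)·1 + (5/33)·13 + (4/33)·45 + (7/33)·49 + (8/33)·53
     = 1021/33

1021/33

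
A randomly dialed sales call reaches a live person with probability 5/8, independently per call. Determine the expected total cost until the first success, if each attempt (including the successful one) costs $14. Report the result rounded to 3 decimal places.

E[#attempts] = 1/p = 8/5; E[cost] = 14·8/5 = 112/5.
≈ 22.400

$22.400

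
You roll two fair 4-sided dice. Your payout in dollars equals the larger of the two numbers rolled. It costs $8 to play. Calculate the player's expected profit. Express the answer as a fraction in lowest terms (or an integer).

Distribution of the larger of the two numbers rolled: 1 w.p. 1/16, 2 w.p. 3/16, 3 w.p. 5/16, 4 w.p. 7/16
E[payout] = (1/16)·1 + (3/16)·2 + (5/16)·3 + (7/16)·4 = 25/8
Expected profit = 25/8 − 8 = -39/8

-39/8 dollars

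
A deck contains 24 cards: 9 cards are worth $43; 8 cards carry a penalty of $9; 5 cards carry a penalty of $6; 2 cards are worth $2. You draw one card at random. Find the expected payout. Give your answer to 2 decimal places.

$12.04

E[payout] = (9/24)·43 + (8/24)·(-9) + (5/24)·(-6) + (2/24)·2 = 289/24
≈ $12.04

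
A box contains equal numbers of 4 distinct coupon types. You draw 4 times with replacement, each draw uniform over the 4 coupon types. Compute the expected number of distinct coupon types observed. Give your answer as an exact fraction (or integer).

Let Xⱼ=1 if type j appears at least once. P(Xⱼ=1) = 1 − ((4−1)/4)^4 = 175/256.
E[#distinct] = 4·175/256 = 175/64.

175/64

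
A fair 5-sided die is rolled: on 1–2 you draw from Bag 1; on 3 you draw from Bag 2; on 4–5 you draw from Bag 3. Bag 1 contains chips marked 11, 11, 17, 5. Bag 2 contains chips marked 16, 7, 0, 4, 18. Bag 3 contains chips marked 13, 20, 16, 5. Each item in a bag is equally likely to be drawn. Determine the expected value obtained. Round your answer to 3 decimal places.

11.600

E[X | Bag 1] = (11 + 11 + 17 + 5)/4 = 11
E[X | Bag 2] = (16 + 7 + 0 + 4 + 18)/5 = 9
E[X | Bag 3] = (13 + 20 + 16 + 5)/4 = 27/2
E[X] = (2/5)·11 + (1/5)·9 + (2/5)·27/2 = 58/5 ≈ 11.600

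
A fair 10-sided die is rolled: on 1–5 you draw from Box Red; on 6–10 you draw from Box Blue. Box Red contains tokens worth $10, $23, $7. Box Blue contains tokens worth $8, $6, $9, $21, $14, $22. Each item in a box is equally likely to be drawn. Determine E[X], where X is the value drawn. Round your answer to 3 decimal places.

E[X | Box Red] = (10 + 23 + 7)/3 = 40/3
E[X | Box Blue] = (8 + 6 + 9 + 21 + 14 + 22)/6 = 40/3
E[X] = (1/2)·40/3 + (1/2)·40/3 = 40/3 ≈ 13.333

$13.333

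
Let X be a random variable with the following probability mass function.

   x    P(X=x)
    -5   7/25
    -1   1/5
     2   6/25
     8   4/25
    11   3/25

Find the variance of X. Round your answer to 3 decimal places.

30.730

E[X] = (7/25)·(-5) + (1/5)·(-1) + (6/25)·2 + (4/25)·8 + (3/25)·11 = 37/25
E[X²] = (7/25)·25 + (1/5)·1 + (6/25)·4 + (4/25)·64 + (3/25)·121 = 823/25
Var(X) = 823/25 − (37/25)² = 19206/625 ≈ 30.730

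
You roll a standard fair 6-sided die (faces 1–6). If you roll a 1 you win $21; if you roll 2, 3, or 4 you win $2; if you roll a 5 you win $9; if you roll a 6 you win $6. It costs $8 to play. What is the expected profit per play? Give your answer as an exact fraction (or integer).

-$1

E[payout] = (1/2)·2 + (1/6)·6 + (1/6)·9 + (1/6)·21 = 7
Expected profit = 7 − 8 = -1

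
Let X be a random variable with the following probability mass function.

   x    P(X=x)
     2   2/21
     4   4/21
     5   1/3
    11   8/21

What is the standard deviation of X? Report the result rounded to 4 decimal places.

E[X] = 143/21, E[X²] = 405/7
Var(X) = E[X²] − (E[X])² = 405/7 − 20449/441 = 5066/441
SD(X) = √(5066/441) ≈ 3.3893

3.3893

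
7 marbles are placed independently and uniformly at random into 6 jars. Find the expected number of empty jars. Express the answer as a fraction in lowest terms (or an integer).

Let Xⱼ=1 if jar j is empty. P(Xⱼ=1) = ((6-1)/6)^7 = 78125/279936.
By linearity, E[#empty] = 6·78125/279936 = 78125/46656.

78125/46656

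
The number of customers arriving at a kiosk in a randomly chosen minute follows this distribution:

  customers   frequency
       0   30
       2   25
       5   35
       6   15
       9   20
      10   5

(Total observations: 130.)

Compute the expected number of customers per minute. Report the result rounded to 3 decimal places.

4.192

Total = 130, so P(customers=0) = 30/130, etc.
E[X] = (3/13)·0 + (5/26)·2 + (7/26)·5 + (3/26)·6 + (2/13)·9 + (1/26)·10
     = 109/26 ≈ 4.192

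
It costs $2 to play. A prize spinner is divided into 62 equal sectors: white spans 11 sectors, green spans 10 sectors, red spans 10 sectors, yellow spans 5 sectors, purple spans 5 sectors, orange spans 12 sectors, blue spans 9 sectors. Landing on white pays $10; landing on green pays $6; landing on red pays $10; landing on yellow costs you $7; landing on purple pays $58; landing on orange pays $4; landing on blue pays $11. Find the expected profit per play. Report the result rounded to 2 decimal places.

E[payout] = (11/62)·10 + (10/62)·6 + (10/62)·10 + (5/62)·(-7) + (5/62)·58 + (12/62)·4 + (9/62)·11 = 336/31
Expected profit = 336/31 − 2 = 274/31 ≈ $8.84

$8.84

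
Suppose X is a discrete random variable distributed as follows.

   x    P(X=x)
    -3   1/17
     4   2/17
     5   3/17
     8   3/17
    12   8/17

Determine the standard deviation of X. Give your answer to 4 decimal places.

E[X] = 140/17, E[X²] = 1460/17
Var(X) = E[X²] − (E[X])² = 1460/17 − 19600/289 = 5220/289
SD(X) = √(5220/289) ≈ 4.2500

4.2500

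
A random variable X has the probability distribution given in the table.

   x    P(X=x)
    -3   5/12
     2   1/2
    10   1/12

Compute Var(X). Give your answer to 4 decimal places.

13.7431

E[X] = (5/12)·(-3) + (1/2)·2 + (1/12)·10 = 7/12
E[X²] = (5/12)·9 + (1/2)·4 + (1/12)·100 = 169/12
Var(X) = 169/12 − (7/12)² = 1979/144 ≈ 13.7431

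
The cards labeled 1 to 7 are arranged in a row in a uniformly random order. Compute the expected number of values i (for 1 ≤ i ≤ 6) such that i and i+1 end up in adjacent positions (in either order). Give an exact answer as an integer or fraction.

12/7

For each i ∈ {1,…,6}, let Xᵢ = 1 if i and i+1 are adjacent. P(Xᵢ=1) = 2·(7−1)!/7! = 2/7.
By linearity, E[ΣXᵢ] = (6)·(2/7) = 12/7.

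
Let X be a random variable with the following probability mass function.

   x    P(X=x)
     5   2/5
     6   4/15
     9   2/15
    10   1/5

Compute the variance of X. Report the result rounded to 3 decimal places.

E[X] = (2/5)·5 + (4/15)·6 + (2/15)·9 + (1/5)·10 = 34/5
E[X²] = (2/5)·25 + (4/15)·36 + (2/15)·81 + (1/5)·100 = 252/5
Var(X) = 252/5 − (34/5)² = 104/25 ≈ 4.160

4.160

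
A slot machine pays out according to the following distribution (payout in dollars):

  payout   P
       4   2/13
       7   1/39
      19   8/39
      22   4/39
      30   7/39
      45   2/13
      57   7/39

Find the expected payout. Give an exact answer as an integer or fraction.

1150/39 dollars

E[X] = (2/13)·4 + (1/39)·7 + (8/39)·19 + (4/39)·22 + (7/39)·30 + (2/13)·45 + (7/39)·57
     = 1150/39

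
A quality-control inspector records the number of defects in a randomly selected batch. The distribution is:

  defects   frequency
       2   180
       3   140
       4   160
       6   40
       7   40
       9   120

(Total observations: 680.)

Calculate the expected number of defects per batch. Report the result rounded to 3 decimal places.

4.441

Total = 680, so P(defects=2) = 180/680, etc.
E[X] = (9/34)·2 + (7/34)·3 + (4/17)·4 + (1/17)·6 + (1/17)·7 + (3/17)·9
     = 151/34 ≈ 4.441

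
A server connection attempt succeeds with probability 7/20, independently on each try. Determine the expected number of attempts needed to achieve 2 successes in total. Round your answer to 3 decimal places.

By linearity (sum of 2 independent geometric waits), E[trials] = 2/p = 2/(7/20) = 40/7.
≈ 5.714

5.714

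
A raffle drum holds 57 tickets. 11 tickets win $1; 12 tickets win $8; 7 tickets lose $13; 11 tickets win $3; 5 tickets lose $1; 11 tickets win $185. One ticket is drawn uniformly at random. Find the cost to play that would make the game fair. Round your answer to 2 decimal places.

E[payout] = (11/57)·1 + (12/57)·8 + (7/57)·(-13) + (11/57)·3 + (5/57)·(-1) + (11/57)·185 = 693/19
Fair fee = E[payout] = 693/19 ≈ $36.47

$36.47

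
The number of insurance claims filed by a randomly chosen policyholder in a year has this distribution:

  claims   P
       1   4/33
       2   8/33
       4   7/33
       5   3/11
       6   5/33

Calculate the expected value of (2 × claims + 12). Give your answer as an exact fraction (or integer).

E[2x+12] = (4/33)·14 + (8/33)·16 + (7/33)·20 + (3/11)·22 + (5/33)·24
     = 214/11

214/11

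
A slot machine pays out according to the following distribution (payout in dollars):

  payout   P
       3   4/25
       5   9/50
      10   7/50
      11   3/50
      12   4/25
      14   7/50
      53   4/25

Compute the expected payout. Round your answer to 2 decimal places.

E[X] = (4/25)·3 + (9/50)·5 + (7/50)·10 + (3/50)·11 + (4/25)·12 + (7/50)·14 + (4/25)·53
     = 79/5 ≈ 15.80

$15.80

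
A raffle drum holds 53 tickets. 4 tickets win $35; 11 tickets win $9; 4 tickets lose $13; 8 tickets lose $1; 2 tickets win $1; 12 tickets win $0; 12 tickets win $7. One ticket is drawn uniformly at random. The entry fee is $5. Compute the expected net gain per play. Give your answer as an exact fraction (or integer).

E[payout] = (4/53)·35 + (11/53)·9 + (4/53)·(-13) + (8/53)·(-1) + (2/53)·1 + (12/53)·0 + (12/53)·7 = 5
Expected profit = 5 − 5 = 0

$0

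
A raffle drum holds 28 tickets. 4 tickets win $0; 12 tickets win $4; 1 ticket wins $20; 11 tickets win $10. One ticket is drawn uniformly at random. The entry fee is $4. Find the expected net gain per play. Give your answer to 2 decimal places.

E[payout] = (4/28)·0 + (12/28)·4 + (1/28)·20 + (11/28)·10 = 89/14
Expected profit = 89/14 − 4 = 33/14 ≈ $2.36

$2.36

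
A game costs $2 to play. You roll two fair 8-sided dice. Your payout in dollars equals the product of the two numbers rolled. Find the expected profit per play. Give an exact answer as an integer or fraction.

73/4 dollars

Distribution of the product of the two numbers rolled: 1 w.p. 1/64, 2 w.p. 1/32, 3 w.p. 1/32, 4 w.p. 3/64, 5 w.p. 1/32, 6 w.p. 1/16, …
E[payout] = (1/64)·1 + (1/32)·2 + (1/32)·3 + (3/64)·4 + (1/32)·5 + (1/16)·6 + (1/32)·7 + (1/16)·8 + (1/64)·9 + (1/32)·10 + (1/16)·12 + (1/32)·14 + (1/32)·15 + (3/64)·16 + (1/32)·18 + (1/32)·20 + (1/32)·21 + (1/16)·24 + (1/64)·25 + (1/32)·28 + (1/32)·30 + (1/32)·32 + (1/32)·35 + (1/64)·36 + (1/32)·40 + (1/32)·42 + (1/32)·48 + (1/64)·49 + (1/32)·56 + (1/64)·64 = 81/4
Expected profit = 81/4 − 2 = 73/4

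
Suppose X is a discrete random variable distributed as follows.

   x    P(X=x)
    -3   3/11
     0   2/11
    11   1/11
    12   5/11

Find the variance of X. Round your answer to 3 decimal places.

E[X] = (3/11)·(-3) + (2/11)·0 + (1/11)·11 + (5/11)·12 = 62/11
E[X²] = (3/11)·9 + (2/11)·0 + (1/11)·121 + (5/11)·144 = 868/11
Var(X) = 868/11 − (62/11)² = 5704/121 ≈ 47.140

47.140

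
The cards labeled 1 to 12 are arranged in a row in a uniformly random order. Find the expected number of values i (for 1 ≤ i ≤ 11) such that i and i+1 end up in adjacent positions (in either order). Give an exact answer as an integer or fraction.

11/6

For each i ∈ {1,…,11}, let Xᵢ = 1 if i and i+1 are adjacent. P(Xᵢ=1) = 2·(12−1)!/12! = 2/12.
By linearity, E[ΣXᵢ] = (11)·(2/12) = 11/6.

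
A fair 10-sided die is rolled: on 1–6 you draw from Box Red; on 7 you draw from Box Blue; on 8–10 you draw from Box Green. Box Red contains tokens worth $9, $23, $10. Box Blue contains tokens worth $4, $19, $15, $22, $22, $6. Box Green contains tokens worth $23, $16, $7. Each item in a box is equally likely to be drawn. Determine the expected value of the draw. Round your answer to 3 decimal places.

$14.467

E[X | Box Red] = (9 + 23 + 10)/3 = 14
E[X | Box Blue] = (4 + 19 + 15 + 22 + 22 + 6)/6 = 44/3
E[X | Box Green] = (23 + 16 + 7)/3 = 46/3
E[X] = (3/5)·14 + (1/10)·44/3 + (3/10)·46/3 = 217/15 ≈ 14.467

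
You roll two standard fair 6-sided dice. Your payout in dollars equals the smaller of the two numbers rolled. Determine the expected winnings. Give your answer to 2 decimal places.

Distribution of the smaller of the two numbers rolled: 1 w.p. 11/36, 2 w.p. 1/4, 3 w.p. 7/36, 4 w.p. 5/36, 5 w.p. 1/12, 6 w.p. 1/36
E[payout] = (11/36)·1 + (1/4)·2 + (7/36)·3 + (5/36)·4 + (1/12)·5 + (1/36)·6 = 91/36
≈ $2.53

$2.53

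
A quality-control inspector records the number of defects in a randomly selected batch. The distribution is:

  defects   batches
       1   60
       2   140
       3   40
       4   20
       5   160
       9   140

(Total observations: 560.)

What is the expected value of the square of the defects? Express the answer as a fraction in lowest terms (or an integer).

208/7

Total = 560, so P(defects=1) = 60/560, etc.
E[X²] = (3/28)·1 + (1/4)·4 + (1/14)·9 + (1/28)·16 + (2/7)·25 + (1/4)·81
     = 208/7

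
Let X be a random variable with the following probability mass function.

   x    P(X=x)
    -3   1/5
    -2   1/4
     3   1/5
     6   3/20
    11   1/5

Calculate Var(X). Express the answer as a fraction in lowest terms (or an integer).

686/25

E[X] = (1/5)·(-3) + (1/4)·(-2) + (1/5)·3 + (3/20)·6 + (1/5)·11 = 13/5
E[X²] = (1/5)·9 + (1/4)·4 + (1/5)·9 + (3/20)·36 + (1/5)·121 = 171/5
Var(X) = 171/5 − (13/5)² = 686/25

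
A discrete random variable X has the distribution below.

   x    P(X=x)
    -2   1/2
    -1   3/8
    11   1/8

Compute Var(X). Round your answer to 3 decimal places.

17.500

E[X] = (1/2)·(-2) + (3/8)·(-1) + (1/8)·11 = 0
E[X²] = (1/2)·4 + (3/8)·1 + (1/8)·121 = 35/2
Var(X) = 35/2 − (0)² = 35/2 ≈ 17.500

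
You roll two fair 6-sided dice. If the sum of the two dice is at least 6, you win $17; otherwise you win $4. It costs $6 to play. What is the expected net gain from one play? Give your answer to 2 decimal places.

$7.39

E[payout] = (5/18)·4 + (13/18)·17 = 241/18
Expected profit = 241/18 − 6 = 133/18 ≈ $7.39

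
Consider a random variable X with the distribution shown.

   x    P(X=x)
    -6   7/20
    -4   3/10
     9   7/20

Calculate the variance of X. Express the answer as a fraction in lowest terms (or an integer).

18291/400

E[X] = (7/20)·(-6) + (3/10)·(-4) + (7/20)·9 = -3/20
E[X²] = (7/20)·36 + (3/10)·16 + (7/20)·81 = 183/4
Var(X) = 183/4 − (-3/20)² = 18291/400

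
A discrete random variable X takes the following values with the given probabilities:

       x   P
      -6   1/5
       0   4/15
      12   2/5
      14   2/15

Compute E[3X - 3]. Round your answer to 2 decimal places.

E[3x-3] = (1/5)·(-21) + (4/15)·(-3) + (2/5)·33 + (2/15)·39
     = 67/5 ≈ 13.40

13.40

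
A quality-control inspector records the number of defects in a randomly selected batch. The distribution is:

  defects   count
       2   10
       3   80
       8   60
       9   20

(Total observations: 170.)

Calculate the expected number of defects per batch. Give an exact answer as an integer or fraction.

92/17

Total = 170, so P(defects=2) = 10/170, etc.
E[X] = (1/17)·2 + (8/17)·3 + (6/17)·8 + (2/17)·9
     = 92/17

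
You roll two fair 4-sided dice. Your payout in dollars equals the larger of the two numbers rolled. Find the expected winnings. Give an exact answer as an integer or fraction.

25/8 dollars

Distribution of the larger of the two numbers rolled: 1 w.p. 1/16, 2 w.p. 3/16, 3 w.p. 5/16, 4 w.p. 7/16
E[payout] = (1/16)·1 + (3/16)·2 + (5/16)·3 + (7/16)·4 = 25/8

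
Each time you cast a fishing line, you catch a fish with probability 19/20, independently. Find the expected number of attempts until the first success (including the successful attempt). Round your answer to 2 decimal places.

1.05

For a geometric distribution, E[trials] = 1/p = 1/(19/20) = 20/19.
≈ 1.05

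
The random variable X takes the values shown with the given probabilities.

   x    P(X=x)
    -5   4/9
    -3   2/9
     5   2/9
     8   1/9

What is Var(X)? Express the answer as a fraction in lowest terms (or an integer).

E[X] = (4/9)·(-5) + (2/9)·(-3) + (2/9)·5 + (1/9)·8 = -8/9
E[X²] = (4/9)·25 + (2/9)·9 + (2/9)·25 + (1/9)·64 = 232/9
Var(X) = 232/9 − (-8/9)² = 2024/81

2024/81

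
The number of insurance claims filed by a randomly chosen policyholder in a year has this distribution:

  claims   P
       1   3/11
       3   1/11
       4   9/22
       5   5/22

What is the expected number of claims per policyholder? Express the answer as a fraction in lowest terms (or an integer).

E[X] = (3/11)·1 + (1/11)·3 + (9/22)·4 + (5/22)·5
     = 73/22

73/22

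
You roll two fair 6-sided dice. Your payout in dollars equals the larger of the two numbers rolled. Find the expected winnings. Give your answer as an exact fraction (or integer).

161/36 dollars

Distribution of the larger of the two numbers rolled: 1 w.p. 1/36, 2 w.p. 1/12, 3 w.p. 5/36, 4 w.p. 7/36, 5 w.p. 1/4, 6 w.p. 11/36
E[payout] = (1/36)·1 + (1/12)·2 + (5/36)·3 + (7/36)·4 + (1/4)·5 + (11/36)·6 = 161/36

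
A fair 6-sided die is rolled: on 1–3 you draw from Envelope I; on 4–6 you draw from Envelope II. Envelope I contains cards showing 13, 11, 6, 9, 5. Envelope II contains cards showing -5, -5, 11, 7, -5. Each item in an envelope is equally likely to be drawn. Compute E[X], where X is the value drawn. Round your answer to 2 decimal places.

E[X | Envelope I] = (13 + 11 + 6 + 9 + 5)/5 = 44/5
E[X | Envelope II] = (-5 − 5 + 11 + 7 − 5)/5 = 3/5
E[X] = (1/2)·44/5 + (1/2)·3/5 = 47/10 ≈ 4.70

4.70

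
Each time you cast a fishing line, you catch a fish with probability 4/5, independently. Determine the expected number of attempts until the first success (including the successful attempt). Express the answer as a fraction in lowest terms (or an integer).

For a geometric distribution, E[trials] = 1/p = 1/(4/5) = 5/4.

5/4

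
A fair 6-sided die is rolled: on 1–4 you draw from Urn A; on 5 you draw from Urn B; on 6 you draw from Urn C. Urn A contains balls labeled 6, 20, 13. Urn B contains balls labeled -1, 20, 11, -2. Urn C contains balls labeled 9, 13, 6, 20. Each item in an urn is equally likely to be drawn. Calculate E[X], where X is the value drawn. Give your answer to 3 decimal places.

E[X | Urn A] = (6 + 20 + 13)/3 = 13
E[X | Urn B] = (-1 + 20 + 11 − 2)/4 = 7
E[X | Urn C] = (9 + 13 + 6 + 20)/4 = 12
E[X] = (2/3)·13 + (1/6)·7 + (1/6)·12 = 71/6 ≈ 11.833

11.833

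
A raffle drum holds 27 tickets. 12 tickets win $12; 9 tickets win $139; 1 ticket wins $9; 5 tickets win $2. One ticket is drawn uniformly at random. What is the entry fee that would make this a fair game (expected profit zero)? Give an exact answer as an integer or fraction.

E[payout] = (12/27)·12 + (9/27)·139 + (1/27)·9 + (5/27)·2 = 1414/27
Fair fee = E[payout] = 1414/27

1414/27 dollars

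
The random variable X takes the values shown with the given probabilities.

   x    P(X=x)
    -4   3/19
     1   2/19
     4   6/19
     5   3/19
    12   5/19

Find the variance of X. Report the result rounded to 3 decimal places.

27.584

E[X] = (3/19)·(-4) + (2/19)·1 + (6/19)·4 + (3/19)·5 + (5/19)·12 = 89/19
E[X²] = (3/19)·16 + (2/19)·1 + (6/19)·16 + (3/19)·25 + (5/19)·144 = 941/19
Var(X) = 941/19 − (89/19)² = 9958/361 ≈ 27.584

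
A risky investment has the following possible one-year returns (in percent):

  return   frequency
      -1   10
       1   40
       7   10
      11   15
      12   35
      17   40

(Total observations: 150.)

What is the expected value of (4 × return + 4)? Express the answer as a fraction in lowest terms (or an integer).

Total = 150, so P(return=-1) = 10/150, etc.
E[4x+4] = (1/15)·0 + (4/15)·8 + (1/15)·32 + (1/10)·48 + (7/30)·52 + (4/15)·72
     = 202/5

202/5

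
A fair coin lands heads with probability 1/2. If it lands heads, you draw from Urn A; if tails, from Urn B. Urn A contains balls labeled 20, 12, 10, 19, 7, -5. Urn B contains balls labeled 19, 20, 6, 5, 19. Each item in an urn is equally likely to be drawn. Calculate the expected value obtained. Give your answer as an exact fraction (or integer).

243/20

E[X | Urn A] = (20 + 12 + 10 + 19 + 7 − 5)/6 = 21/2
E[X | Urn B] = (19 + 20 + 6 + 5 + 19)/5 = 69/5
E[X] = (1/2)·21/2 + (1/2)·69/5 = 243/20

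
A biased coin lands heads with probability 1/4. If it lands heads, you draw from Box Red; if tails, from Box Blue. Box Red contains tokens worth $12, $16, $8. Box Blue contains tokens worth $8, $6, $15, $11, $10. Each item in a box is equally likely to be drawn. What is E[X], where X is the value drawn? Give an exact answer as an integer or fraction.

E[X | Box Red] = (12 + 16 + 8)/3 = 12
E[X | Box Blue] = (8 + 6 + 15 + 11 + 10)/5 = 10
E[X] = (1/4)·12 + (3/4)·10 = 21/2

21/2 dollars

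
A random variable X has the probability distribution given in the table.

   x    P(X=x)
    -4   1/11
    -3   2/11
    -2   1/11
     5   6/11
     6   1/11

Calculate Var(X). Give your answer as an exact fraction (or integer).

E[X] = (1/11)·(-4) + (2/11)·(-3) + (1/11)·(-2) + (6/11)·5 + (1/11)·6 = 24/11
E[X²] = (1/11)·16 + (2/11)·9 + (1/11)·4 + (6/11)·25 + (1/11)·36 = 224/11
Var(X) = 224/11 − (24/11)² = 1888/121

1888/121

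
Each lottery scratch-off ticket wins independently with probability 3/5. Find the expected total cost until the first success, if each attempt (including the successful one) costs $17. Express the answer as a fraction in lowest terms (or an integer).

E[#attempts] = 1/p = 5/3; E[cost] = 17·5/3 = 85/3.

85/3 dollars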